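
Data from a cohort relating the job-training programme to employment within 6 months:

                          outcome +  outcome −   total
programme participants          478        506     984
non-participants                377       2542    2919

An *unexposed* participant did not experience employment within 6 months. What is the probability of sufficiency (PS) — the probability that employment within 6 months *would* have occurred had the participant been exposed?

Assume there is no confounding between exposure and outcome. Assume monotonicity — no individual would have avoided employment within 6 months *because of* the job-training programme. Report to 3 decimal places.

PS ≈ 0.410

p₁ = P(outcome | exposed) = 478/984 = 0.48577
p₀ = P(outcome | unexposed) = 377/2919 = 0.12915
Under exogeneity and monotonicity, PS = (p₁ − p₀) / (1 − p₀).
PS = (0.48577 − 0.12915) / (1 − 0.12915) = 0.35662 / 0.87085 ≈ 0.4095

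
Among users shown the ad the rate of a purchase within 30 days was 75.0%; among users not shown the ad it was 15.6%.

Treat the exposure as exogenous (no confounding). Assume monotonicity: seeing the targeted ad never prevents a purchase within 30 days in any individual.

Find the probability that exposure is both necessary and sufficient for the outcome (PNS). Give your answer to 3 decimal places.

p₁ = 0.75, p₀ = 0.156.
Under exogeneity and monotonicity, PNS = p₁ − p₀.
PNS = 0.75 − 0.156 = 0.594

PNS ≈ 0.594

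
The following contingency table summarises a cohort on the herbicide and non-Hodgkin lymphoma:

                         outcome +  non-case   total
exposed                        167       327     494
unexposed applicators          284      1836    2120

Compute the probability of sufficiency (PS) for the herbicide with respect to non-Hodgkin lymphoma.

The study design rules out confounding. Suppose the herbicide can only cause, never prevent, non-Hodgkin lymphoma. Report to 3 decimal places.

PS ≈ 0.236

p₁ = P(outcome | exposed) = 167/494 = 0.33806
p₀ = P(outcome | unexposed) = 284/2120 = 0.13396
Under exogeneity and monotonicity, PS = (p₁ − p₀) / (1 − p₀).
PS = (0.33806 − 0.13396) / (1 − 0.13396) = 0.20409 / 0.86604 ≈ 0.2357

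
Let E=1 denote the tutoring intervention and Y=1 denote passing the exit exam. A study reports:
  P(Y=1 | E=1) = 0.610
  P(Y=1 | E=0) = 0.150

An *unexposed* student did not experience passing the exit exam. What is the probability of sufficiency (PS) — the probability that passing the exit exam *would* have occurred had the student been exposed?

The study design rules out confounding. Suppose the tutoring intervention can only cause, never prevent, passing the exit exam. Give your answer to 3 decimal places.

Let p₁ = 0.61, p₀ = 0.15.
Under exogeneity and monotonicity, PS = (p₁ − p₀) / (1 − p₀).
PS = (0.61 − 0.15) / (1 − 0.15) = 0.46 / 0.85 ≈ 0.5412

PS ≈ 0.541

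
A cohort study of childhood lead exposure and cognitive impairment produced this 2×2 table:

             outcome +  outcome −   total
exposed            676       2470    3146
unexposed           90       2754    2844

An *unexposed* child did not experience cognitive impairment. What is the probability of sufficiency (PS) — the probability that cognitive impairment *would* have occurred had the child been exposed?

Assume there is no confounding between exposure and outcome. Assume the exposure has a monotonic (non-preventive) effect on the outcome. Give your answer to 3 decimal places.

PS ≈ 0.189

p₁ = P(outcome | exposed) = 676/3146 = 0.21488
p₀ = P(outcome | unexposed) = 90/2844 = 0.031646
Under exogeneity and monotonicity, PS = (p₁ − p₀)/(1 − p₀).
PS = (0.21488 − 0.031646) / 0.96835 ≈ 0.1892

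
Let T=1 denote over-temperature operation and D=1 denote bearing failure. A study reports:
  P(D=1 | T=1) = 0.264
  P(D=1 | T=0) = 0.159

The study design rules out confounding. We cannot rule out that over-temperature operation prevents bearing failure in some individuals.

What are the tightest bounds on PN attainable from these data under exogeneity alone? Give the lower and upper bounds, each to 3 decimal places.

Let p₁ = 0.264, p₀ = 0.159.
Under exogeneity alone the bounds on PN are max{0,(p₁−p₀)/p₁} ≤ PN ≤ min{1,(1−p₀)/p₁}.
  lower = (p₁ − p₀)/p₁ = 0.105 / 0.264 ≈ 0.3977
  upper = min{1, (1 − p₀)/p₁} = 0.841 / 0.264 ≈ 3.1856 → capped at 1

0.398 ≤ PN ≤ 1.000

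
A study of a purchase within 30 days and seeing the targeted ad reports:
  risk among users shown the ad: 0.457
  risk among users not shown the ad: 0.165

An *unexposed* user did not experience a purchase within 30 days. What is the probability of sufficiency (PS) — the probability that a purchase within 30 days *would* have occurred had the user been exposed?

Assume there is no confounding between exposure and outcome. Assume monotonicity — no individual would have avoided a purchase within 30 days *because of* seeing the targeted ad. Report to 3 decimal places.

Let p₁ = 0.457, p₀ = 0.165.
Under exogeneity and monotonicity, PS = (p₁ − p₀) / (1 − p₀).
PS = (0.457 − 0.165) / (1 − 0.165) = 0.292 / 0.835 ≈ 0.3497

PS ≈ 0.350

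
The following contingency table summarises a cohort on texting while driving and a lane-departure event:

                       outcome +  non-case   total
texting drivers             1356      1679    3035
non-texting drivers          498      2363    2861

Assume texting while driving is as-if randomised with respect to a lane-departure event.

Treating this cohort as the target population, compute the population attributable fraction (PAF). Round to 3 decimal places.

p₁ = P(outcome | exposed) = 1356/3035 = 0.44679
p₀ = P(outcome | unexposed) = 498/2861 = 0.17407
Exposure prevalence π = 3035/5896 = 0.51476; overall risk P(Y=1) = 0.31445.
Under exogeneity, PAF = [P(Y=1) − p₀]/P(Y=1).
PAF = (0.31445 − 0.17407) / 0.31445 ≈ 0.4464

PAF ≈ 0.446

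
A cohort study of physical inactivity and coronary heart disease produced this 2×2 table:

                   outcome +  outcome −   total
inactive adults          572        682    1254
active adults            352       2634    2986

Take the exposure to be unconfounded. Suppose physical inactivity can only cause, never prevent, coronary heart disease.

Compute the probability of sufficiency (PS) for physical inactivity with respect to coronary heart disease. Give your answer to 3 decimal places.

p₁ = P(outcome | exposed) = 572/1254 = 0.45614
p₀ = P(outcome | unexposed) = 352/2986 = 0.11788
Under exogeneity and monotonicity, PS = (p₁ − p₀) / (1 − p₀).
PS = (0.45614 − 0.11788) / (1 − 0.11788) = 0.33826 / 0.88212 ≈ 0.3835

PS ≈ 0.383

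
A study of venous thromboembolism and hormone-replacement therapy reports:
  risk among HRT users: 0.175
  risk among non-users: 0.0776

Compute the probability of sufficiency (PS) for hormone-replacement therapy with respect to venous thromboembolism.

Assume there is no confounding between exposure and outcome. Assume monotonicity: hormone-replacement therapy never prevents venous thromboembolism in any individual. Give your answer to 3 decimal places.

PS ≈ 0.106

Let p₁ = 0.175, p₀ = 0.0776.
Under exogeneity and monotonicity, PS = (p₁ − p₀) / (1 − p₀).
PS = (0.175 − 0.0776) / (1 − 0.0776) = 0.0974 / 0.9224 ≈ 0.1056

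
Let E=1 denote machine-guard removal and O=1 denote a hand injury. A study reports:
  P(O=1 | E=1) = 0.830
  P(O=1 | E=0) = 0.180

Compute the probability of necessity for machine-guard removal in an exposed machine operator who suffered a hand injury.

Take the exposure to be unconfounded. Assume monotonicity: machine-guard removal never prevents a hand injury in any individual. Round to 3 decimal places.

PN ≈ 0.783

Let p₁ = 0.83, p₀ = 0.18.
Under exogeneity and monotonicity, PN = (p₁ − p₀) / p₁.
PN = (0.83 − 0.18) / 0.83 = 0.65 / 0.83 ≈ 0.7831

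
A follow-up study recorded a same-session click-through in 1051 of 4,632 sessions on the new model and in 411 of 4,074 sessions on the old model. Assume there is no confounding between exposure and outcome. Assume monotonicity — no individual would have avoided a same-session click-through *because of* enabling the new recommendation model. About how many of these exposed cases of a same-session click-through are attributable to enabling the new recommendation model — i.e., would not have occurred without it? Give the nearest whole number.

about 584 cases

p₁ = P(outcome | exposed) = 1051/4632 = 0.2269
p₀ = P(outcome | unexposed) = 411/4074 = 0.10088
PN = (p₁ − p₀)/p₁ = (0.2269 − 0.10088) / 0.2269 ≈ 0.55538.
Attributable cases ≈ PN × (exposed cases) = 0.55538 × 1051 ≈ 583.71.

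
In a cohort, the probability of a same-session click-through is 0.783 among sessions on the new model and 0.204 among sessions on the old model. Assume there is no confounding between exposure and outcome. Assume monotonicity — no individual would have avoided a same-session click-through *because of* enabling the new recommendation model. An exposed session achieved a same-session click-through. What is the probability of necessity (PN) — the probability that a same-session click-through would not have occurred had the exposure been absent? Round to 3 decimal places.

Let p₁ = 0.783, p₀ = 0.204.
Under exogeneity and monotonicity, PN = (p₁ − p₀) / p₁.
PN = (0.783 − 0.204) / 0.783 = 0.579 / 0.783 ≈ 0.7395

PN ≈ 0.739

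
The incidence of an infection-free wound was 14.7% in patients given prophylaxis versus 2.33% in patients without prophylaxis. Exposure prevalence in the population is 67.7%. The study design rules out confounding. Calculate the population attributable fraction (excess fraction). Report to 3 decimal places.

p₁ = 0.147, p₀ = 0.0233.
Overall risk P(Y=1) = π·p₁ + (1−π)·p₀ = 0.677×0.147 + 0.323×0.0233 = 0.10704.
Under exogeneity, PAF = [P(Y=1) − p₀] / P(Y=1).
PAF = (0.10704 − 0.0233) / 0.10704 ≈ 0.7823

PAF ≈ 0.782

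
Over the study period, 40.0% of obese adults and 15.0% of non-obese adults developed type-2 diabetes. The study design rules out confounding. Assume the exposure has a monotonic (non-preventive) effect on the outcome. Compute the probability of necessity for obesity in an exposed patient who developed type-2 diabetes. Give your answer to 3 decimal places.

p₁ = 0.4, p₀ = 0.15.
Under exogeneity and monotonicity, PN = (p₁ − p₀) / p₁.
PN = (0.4 − 0.15) / 0.4 = 0.25 / 0.4 ≈ 0.6250

PN ≈ 0.625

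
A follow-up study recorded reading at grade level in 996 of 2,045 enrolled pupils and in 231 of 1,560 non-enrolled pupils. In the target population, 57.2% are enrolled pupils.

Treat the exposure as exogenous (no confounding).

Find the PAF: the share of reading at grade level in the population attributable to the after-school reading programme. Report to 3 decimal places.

p₁ = P(outcome | exposed) = 996/2045 = 0.48704
p₀ = P(outcome | unexposed) = 231/1560 = 0.14808
Overall risk P(Y=1) = π·p₁ + (1−π)·p₀ = 0.572×0.48704 + 0.428×0.14808 = 0.34196.
Under exogeneity, PAF = [P(Y=1) − p₀] / P(Y=1).
PAF = (0.34196 − 0.14808) / 0.34196 ≈ 0.5670

PAF ≈ 0.567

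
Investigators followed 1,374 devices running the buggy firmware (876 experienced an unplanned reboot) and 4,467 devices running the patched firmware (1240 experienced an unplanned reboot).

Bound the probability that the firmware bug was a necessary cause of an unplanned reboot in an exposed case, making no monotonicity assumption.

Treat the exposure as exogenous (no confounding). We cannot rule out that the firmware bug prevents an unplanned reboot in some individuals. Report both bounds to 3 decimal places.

p₁ = P(outcome | exposed) = 876/1374 = 0.63755
p₀ = P(outcome | unexposed) = 1240/4467 = 0.27759
Under exogeneity alone the bounds on PN are max{0,(p₁−p₀)/p₁} ≤ PN ≤ min{1,(1−p₀)/p₁}.
  lower = (p₁ − p₀)/p₁ = 0.35996 / 0.63755 ≈ 0.5646
  upper = min{1, (1 − p₀)/p₁} = 0.72241 / 0.63755 ≈ 1.1331 → capped at 1

0.565 ≤ PN ≤ 1.000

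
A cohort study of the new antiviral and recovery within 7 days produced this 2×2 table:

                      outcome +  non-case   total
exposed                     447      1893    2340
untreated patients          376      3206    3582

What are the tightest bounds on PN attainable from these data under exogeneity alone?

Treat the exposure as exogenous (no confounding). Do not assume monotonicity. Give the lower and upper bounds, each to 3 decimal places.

0.450 ≤ PN ≤ 1.000

p₁ = P(outcome | exposed) = 447/2340 = 0.19103
p₀ = P(outcome | unexposed) = 376/3582 = 0.10497
Under exogeneity alone the bounds on PN are max{0,(p₁−p₀)/p₁} ≤ PN ≤ min{1,(1−p₀)/p₁}.
  lower = (p₁ − p₀)/p₁ = 0.086056 / 0.19103 ≈ 0.4505
  upper = min{1, (1 − p₀)/p₁} = 0.89503 / 0.19103 ≈ 4.6854 → capped at 1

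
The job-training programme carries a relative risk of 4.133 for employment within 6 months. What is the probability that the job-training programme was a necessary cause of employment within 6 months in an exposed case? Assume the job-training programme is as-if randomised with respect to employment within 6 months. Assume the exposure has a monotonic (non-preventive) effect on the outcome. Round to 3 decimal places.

Under exogeneity and monotonicity, PN = (RR − 1) / RR = 1 − 1/RR.
PN = (4.133 − 1) / 4.133 = 3.133 / 4.133 ≈ 0.7580

PN ≈ 0.758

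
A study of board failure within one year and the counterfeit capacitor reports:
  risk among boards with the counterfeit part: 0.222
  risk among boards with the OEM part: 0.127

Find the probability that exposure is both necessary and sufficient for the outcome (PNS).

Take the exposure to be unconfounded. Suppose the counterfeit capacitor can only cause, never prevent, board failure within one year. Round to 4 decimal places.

Let p₁ = 0.222, p₀ = 0.127.
Under exogeneity and monotonicity, PNS = p₁ − p₀.
PNS = 0.222 − 0.127 = 0.095

PNS ≈ 0.0950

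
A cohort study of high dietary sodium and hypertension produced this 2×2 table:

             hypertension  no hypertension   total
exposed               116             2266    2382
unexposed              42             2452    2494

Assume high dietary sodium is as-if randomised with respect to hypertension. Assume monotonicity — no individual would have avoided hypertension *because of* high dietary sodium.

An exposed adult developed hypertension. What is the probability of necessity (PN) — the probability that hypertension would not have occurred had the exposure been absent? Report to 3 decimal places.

PN ≈ 0.654

p₁ = P(outcome | exposed) = 116/2382 = 0.048699
p₀ = P(outcome | unexposed) = 42/2494 = 0.01684
Under exogeneity and monotonicity, PN = (p₁ − p₀) / p₁.
PN = (0.048699 − 0.01684) / 0.048699 = 0.031858 / 0.048699 ≈ 0.6542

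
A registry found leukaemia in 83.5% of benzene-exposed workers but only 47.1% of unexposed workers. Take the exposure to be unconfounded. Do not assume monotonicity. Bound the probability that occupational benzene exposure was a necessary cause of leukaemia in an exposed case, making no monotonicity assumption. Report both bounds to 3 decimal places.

p₁ = 0.835, p₀ = 0.471.
Under exogeneity alone the bounds on PN are max{0,(p₁−p₀)/p₁} ≤ PN ≤ min{1,(1−p₀)/p₁}.
  lower = (p₁ − p₀)/p₁ = 0.364 / 0.835 ≈ 0.4359
  upper = min{1, (1 − p₀)/p₁} = 0.529 / 0.835 ≈ 0.6335

0.436 ≤ PN ≤ 0.634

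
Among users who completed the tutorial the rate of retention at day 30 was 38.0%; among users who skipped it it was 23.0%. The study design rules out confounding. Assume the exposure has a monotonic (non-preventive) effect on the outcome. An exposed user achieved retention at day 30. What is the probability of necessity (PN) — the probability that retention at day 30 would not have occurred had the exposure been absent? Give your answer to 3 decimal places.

p₁ = 0.38, p₀ = 0.23.
Under exogeneity and monotonicity, PN = (p₁ − p₀) / p₁.
PN = (0.38 − 0.23) / 0.38 = 0.15 / 0.38 ≈ 0.3947

PN ≈ 0.395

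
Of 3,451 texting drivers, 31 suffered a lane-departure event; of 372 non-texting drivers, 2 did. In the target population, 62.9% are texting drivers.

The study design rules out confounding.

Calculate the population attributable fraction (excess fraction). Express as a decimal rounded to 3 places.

p₁ = P(outcome | exposed) = 31/3451 = 0.0089829
p₀ = P(outcome | unexposed) = 2/372 = 0.0053763
Overall risk P(Y=1) = π·p₁ + (1−π)·p₀ = 0.629×0.0089829 + 0.371×0.0053763 = 0.0076449.
Under exogeneity, PAF = [P(Y=1) − p₀] / P(Y=1).
PAF = (0.0076449 − 0.0053763) / 0.0076449 ≈ 0.2967

PAF ≈ 0.297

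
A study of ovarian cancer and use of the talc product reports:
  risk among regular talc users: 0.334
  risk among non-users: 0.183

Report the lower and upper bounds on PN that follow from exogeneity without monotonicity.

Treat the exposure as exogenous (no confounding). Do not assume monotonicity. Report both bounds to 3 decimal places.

Let p₁ = 0.334, p₀ = 0.183.
Under exogeneity alone the bounds on PN are max{0,(p₁−p₀)/p₁} ≤ PN ≤ min{1,(1−p₀)/p₁}.
  lower = (p₁ − p₀)/p₁ = 0.151 / 0.334 ≈ 0.4521
  upper = min{1, (1 − p₀)/p₁} = 0.817 / 0.334 ≈ 2.4461 → capped at 1

0.452 ≤ PN ≤ 1.000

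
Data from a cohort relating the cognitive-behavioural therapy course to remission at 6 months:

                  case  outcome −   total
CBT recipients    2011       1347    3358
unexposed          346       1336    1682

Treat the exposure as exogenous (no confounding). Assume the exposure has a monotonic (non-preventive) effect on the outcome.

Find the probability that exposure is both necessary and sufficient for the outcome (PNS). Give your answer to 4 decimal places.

PNS ≈ 0.3932

p₁ = P(outcome | exposed) = 2011/3358 = 0.59887
p₀ = P(outcome | unexposed) = 346/1682 = 0.20571
Under exogeneity and monotonicity, PNS = p₁ − p₀.
PNS = 0.59887 − 0.20571 = 0.39316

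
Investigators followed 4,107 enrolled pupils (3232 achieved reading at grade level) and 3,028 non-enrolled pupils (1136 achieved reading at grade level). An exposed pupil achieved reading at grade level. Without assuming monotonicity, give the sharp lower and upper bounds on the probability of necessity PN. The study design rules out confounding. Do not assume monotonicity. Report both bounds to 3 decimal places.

0.523 ≤ PN ≤ 0.794

p₁ = P(outcome | exposed) = 3232/4107 = 0.78695
p₀ = P(outcome | unexposed) = 1136/3028 = 0.37517
Under exogeneity alone the bounds on PN are max{0,(p₁−p₀)/p₁} ≤ PN ≤ min{1,(1−p₀)/p₁}.
  lower = (p₁ − p₀)/p₁ = 0.41178 / 0.78695 ≈ 0.5233
  upper = min{1, (1 − p₀)/p₁} = 0.62483 / 0.78695 ≈ 0.7940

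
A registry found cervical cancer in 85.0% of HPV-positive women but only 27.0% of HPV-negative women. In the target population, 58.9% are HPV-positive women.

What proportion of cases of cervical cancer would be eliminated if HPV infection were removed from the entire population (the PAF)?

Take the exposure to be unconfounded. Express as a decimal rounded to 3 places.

p₁ = 0.85, p₀ = 0.27.
Overall risk P(Y=1) = π·p₁ + (1−π)·p₀ = 0.589×0.85 + 0.411×0.27 = 0.61162.
Under exogeneity, PAF = [P(Y=1) − p₀] / P(Y=1).
PAF = (0.61162 − 0.27) / 0.61162 ≈ 0.5585

PAF ≈ 0.559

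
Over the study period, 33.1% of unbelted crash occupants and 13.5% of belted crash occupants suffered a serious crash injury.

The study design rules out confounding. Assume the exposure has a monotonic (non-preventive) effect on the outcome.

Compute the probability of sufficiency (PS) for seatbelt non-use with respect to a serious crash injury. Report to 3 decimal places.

PS ≈ 0.227

p₁ = 0.331, p₀ = 0.135.
Under exogeneity and monotonicity, PS = (p₁ − p₀) / (1 − p₀).
PS = (0.331 − 0.135) / (1 − 0.135) = 0.196 / 0.865 ≈ 0.2266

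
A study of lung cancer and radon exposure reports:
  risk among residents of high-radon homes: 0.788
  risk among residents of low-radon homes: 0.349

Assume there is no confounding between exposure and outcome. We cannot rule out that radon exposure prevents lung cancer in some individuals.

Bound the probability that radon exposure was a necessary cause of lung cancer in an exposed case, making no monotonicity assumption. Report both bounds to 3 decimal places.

0.557 ≤ PN ≤ 0.826

Let p₁ = 0.788, p₀ = 0.349.
Under exogeneity alone the bounds on PN are max{0,(p₁−p₀)/p₁} ≤ PN ≤ min{1,(1−p₀)/p₁}.
  lower = (p₁ − p₀)/p₁ = 0.439 / 0.788 ≈ 0.5571
  upper = min{1, (1 − p₀)/p₁} = 0.651 / 0.788 ≈ 0.8261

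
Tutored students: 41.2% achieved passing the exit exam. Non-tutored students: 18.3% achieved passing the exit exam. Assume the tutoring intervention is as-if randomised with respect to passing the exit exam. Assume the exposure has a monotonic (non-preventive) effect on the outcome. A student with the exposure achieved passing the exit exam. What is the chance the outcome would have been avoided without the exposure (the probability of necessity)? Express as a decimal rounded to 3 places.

p₁ = 0.412, p₀ = 0.183.
Under exogeneity and monotonicity, PN = (p₁ − p₀) / p₁.
PN = (0.412 − 0.183) / 0.412 = 0.229 / 0.412 ≈ 0.5558

PN ≈ 0.556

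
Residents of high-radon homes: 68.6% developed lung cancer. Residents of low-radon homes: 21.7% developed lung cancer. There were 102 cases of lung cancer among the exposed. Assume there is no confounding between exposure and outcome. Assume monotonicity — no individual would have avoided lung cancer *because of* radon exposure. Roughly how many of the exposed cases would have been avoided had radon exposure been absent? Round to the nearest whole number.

p₁ = 0.686, p₀ = 0.217.
PN = (p₁ − p₀)/p₁ = (0.686 − 0.217) / 0.686 ≈ 0.68367.
Attributable cases ≈ PN × (exposed cases) = 0.68367 × 102 ≈ 69.73.

about 70 cases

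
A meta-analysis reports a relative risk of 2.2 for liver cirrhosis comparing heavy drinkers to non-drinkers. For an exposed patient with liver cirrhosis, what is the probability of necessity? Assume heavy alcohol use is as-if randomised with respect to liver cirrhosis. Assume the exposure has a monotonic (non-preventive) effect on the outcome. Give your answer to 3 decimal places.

Under exogeneity and monotonicity, PN = (RR − 1) / RR = 1 − 1/RR.
PN = (2.2 − 1) / 2.2 = 1.2 / 2.2 ≈ 0.5455

PN ≈ 0.545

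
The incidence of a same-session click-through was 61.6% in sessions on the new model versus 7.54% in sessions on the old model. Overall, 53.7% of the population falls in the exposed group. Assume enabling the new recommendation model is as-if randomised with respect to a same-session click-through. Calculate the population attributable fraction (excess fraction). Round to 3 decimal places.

PAF ≈ 0.794

p₁ = 0.616, p₀ = 0.0754.
Overall risk P(Y=1) = π·p₁ + (1−π)·p₀ = 0.537×0.616 + 0.463×0.0754 = 0.3657.
Under exogeneity, PAF = [P(Y=1) − p₀] / P(Y=1).
PAF = (0.3657 − 0.0754) / 0.3657 ≈ 0.7938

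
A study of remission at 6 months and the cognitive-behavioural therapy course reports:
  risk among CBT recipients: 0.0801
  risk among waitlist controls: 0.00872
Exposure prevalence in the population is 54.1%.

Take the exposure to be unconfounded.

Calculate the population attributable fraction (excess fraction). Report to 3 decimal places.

PAF ≈ 0.816

Let p₁ = 0.0801, p₀ = 0.00872.
Overall risk P(Y=1) = π·p₁ + (1−π)·p₀ = 0.541×0.0801 + 0.459×0.00872 = 0.047337.
Under exogeneity, PAF = [P(Y=1) − p₀] / P(Y=1).
PAF = (0.047337 − 0.00872) / 0.047337 ≈ 0.8158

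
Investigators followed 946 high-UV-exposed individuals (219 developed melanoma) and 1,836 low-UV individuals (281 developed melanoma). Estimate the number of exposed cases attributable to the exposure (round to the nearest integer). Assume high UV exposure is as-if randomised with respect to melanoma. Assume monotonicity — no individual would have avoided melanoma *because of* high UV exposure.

p₁ = P(outcome | exposed) = 219/946 = 0.2315
p₀ = P(outcome | unexposed) = 281/1836 = 0.15305
PN = (p₁ − p₀)/p₁ = (0.2315 − 0.15305) / 0.2315 ≈ 0.33888.
Attributable cases ≈ PN × (exposed cases) = 0.33888 × 219 ≈ 74.21.

about 74 cases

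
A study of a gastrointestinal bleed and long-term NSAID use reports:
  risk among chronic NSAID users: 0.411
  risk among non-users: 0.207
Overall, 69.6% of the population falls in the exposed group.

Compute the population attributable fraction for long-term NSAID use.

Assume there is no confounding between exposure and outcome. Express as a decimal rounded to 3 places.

Let p₁ = 0.411, p₀ = 0.207.
Overall risk P(Y=1) = π·p₁ + (1−π)·p₀ = 0.696×0.411 + 0.304×0.207 = 0.34898.
Under exogeneity, PAF = [P(Y=1) − p₀] / P(Y=1).
PAF = (0.34898 − 0.207) / 0.34898 ≈ 0.4068

PAF ≈ 0.407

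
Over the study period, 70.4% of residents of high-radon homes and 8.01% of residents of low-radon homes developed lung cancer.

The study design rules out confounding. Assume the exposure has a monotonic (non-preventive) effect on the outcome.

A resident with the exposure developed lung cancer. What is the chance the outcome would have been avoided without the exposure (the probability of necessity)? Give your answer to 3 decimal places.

PN ≈ 0.886

p₁ = 0.704, p₀ = 0.0801.
Under exogeneity and monotonicity, PN = (p₁ − p₀) / p₁.
PN = (0.704 − 0.0801) / 0.704 = 0.6239 / 0.704 ≈ 0.8862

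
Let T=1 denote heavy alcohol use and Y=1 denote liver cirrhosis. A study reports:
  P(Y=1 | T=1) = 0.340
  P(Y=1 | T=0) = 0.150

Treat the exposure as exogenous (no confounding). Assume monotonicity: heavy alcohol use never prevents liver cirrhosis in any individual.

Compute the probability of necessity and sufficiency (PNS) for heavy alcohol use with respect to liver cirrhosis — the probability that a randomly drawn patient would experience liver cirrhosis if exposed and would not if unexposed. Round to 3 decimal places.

Let p₁ = 0.34, p₀ = 0.15.
Under exogeneity and monotonicity, PNS = p₁ − p₀.
PNS = 0.34 − 0.15 = 0.19

PNS ≈ 0.190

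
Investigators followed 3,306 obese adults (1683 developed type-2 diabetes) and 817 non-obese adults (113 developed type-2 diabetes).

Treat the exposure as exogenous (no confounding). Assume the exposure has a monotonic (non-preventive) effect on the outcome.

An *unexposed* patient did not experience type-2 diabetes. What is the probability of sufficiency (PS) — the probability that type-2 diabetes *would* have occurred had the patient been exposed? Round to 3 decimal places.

p₁ = P(outcome | exposed) = 1683/3306 = 0.50907
p₀ = P(outcome | unexposed) = 113/817 = 0.13831
Under exogeneity and monotonicity, PS = (p₁ − p₀) / (1 − p₀).
PS = (0.50907 − 0.13831) / (1 − 0.13831) = 0.37076 / 0.86169 ≈ 0.4303

PS ≈ 0.430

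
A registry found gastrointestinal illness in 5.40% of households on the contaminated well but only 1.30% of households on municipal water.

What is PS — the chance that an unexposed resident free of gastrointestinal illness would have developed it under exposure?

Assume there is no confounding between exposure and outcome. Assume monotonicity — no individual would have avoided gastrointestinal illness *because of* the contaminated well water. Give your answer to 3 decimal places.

p₁ = 0.054, p₀ = 0.013.
Under exogeneity and monotonicity, PS = (p₁ − p₀) / (1 − p₀).
PS = (0.054 − 0.013) / (1 − 0.013) = 0.041 / 0.987 ≈ 0.0415

PS ≈ 0.042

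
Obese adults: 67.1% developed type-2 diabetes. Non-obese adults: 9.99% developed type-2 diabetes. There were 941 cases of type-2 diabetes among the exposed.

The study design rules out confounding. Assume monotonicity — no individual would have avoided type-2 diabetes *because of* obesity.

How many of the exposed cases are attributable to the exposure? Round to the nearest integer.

about 801 cases

p₁ = 0.671, p₀ = 0.0999.
PN = (p₁ − p₀)/p₁ = (0.671 − 0.0999) / 0.671 ≈ 0.85112.
Attributable cases ≈ PN × (exposed cases) = 0.85112 × 941 ≈ 800.90.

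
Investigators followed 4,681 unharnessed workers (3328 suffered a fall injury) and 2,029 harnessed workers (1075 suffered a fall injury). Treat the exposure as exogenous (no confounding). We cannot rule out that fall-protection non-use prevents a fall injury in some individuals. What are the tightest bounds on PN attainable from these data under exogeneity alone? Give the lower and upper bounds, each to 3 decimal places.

0.255 ≤ PN ≤ 0.661

p₁ = P(outcome | exposed) = 3328/4681 = 0.71096
p₀ = P(outcome | unexposed) = 1075/2029 = 0.52982
Under exogeneity alone the bounds on PN are max{0,(p₁−p₀)/p₁} ≤ PN ≤ min{1,(1−p₀)/p₁}.
  lower = (p₁ − p₀)/p₁ = 0.18114 / 0.71096 ≈ 0.2548
  upper = min{1, (1 − p₀)/p₁} = 0.47018 / 0.71096 ≈ 0.6613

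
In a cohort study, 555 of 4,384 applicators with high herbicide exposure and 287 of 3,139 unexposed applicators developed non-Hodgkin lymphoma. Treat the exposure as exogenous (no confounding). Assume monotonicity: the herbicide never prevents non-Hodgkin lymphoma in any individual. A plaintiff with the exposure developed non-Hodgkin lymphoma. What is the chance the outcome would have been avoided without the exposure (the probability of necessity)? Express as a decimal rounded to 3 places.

PN ≈ 0.278

p₁ = P(outcome | exposed) = 555/4384 = 0.1266
p₀ = P(outcome | unexposed) = 287/3139 = 0.09143
Under exogeneity and monotonicity, PN = (p₁ − p₀) / p₁.
PN = (0.1266 − 0.09143) / 0.1266 = 0.035166 / 0.1266 ≈ 0.2778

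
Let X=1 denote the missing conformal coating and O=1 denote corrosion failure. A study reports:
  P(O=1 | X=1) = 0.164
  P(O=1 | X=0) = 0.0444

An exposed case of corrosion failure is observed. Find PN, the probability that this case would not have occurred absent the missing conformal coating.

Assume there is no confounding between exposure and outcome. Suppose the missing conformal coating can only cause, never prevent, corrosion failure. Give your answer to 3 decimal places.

PN ≈ 0.729

Let p₁ = 0.164, p₀ = 0.0444.
Under exogeneity and monotonicity, PN = (p₁ − p₀) / p₁.
PN = (0.164 − 0.0444) / 0.164 = 0.1196 / 0.164 ≈ 0.7293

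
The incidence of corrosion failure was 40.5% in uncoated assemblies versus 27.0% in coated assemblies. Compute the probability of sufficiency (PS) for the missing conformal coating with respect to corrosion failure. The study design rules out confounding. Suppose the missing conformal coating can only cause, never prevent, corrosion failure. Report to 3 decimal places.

p₁ = 0.405, p₀ = 0.27.
Under exogeneity and monotonicity, PS = (p₁ − p₀) / (1 − p₀).
PS = (0.405 − 0.27) / (1 − 0.27) = 0.135 / 0.73 ≈ 0.1849

PS ≈ 0.185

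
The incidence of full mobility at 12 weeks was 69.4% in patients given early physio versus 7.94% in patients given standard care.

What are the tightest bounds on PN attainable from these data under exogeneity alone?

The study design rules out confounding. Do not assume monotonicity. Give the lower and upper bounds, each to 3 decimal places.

0.886 ≤ PN ≤ 1.000

p₁ = 0.694, p₀ = 0.0794.
Under exogeneity alone the bounds on PN are max{0,(p₁−p₀)/p₁} ≤ PN ≤ min{1,(1−p₀)/p₁}.
  lower = (p₁ − p₀)/p₁ = 0.6146 / 0.694 ≈ 0.8856
  upper = min{1, (1 − p₀)/p₁} = 0.9206 / 0.694 ≈ 1.3265 → capped at 1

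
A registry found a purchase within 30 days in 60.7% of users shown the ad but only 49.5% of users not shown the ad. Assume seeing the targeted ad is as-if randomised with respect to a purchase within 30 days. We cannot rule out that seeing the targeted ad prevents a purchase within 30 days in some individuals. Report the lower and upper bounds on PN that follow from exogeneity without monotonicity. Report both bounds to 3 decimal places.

0.185 ≤ PN ≤ 0.832

p₁ = 0.607, p₀ = 0.495.
Under exogeneity alone the bounds on PN are max{0,(p₁−p₀)/p₁} ≤ PN ≤ min{1,(1−p₀)/p₁}.
  lower = (p₁ − p₀)/p₁ = 0.112 / 0.607 ≈ 0.1845
  upper = min{1, (1 − p₀)/p₁} = 0.505 / 0.607 ≈ 0.8320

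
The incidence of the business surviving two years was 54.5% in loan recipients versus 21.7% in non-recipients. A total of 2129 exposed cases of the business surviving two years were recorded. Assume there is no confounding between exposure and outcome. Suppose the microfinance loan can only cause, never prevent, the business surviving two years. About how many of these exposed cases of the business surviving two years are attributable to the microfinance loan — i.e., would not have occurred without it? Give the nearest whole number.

about 1281 cases

p₁ = 0.545, p₀ = 0.217.
PN = (p₁ − p₀)/p₁ = (0.545 − 0.217) / 0.545 ≈ 0.60183.
Attributable cases ≈ PN × (exposed cases) = 0.60183 × 2129 ≈ 1281.31.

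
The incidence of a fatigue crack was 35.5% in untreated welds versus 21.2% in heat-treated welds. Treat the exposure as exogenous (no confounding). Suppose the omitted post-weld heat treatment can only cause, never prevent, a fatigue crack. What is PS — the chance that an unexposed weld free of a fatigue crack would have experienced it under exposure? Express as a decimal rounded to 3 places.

PS ≈ 0.181

p₁ = 0.355, p₀ = 0.212.
Under exogeneity and monotonicity, PS = (p₁ − p₀) / (1 − p₀).
PS = (0.355 − 0.212) / (1 − 0.212) = 0.143 / 0.788 ≈ 0.1815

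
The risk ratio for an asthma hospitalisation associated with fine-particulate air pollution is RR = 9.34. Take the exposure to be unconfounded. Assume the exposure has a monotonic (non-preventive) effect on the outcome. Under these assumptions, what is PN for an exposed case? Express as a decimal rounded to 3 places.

Under exogeneity and monotonicity, PN = (RR − 1) / RR = 1 − 1/RR.
PN = (9.34 − 1) / 9.34 = 8.34 / 9.34 ≈ 0.8929

PN ≈ 0.893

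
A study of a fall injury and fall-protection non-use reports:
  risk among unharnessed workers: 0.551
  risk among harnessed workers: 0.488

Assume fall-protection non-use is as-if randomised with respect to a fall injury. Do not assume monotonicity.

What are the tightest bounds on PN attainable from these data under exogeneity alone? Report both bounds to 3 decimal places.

Let p₁ = 0.551, p₀ = 0.488.
Under exogeneity alone the bounds on PN are max{0,(p₁−p₀)/p₁} ≤ PN ≤ min{1,(1−p₀)/p₁}.
  lower = (p₁ − p₀)/p₁ = 0.063 / 0.551 ≈ 0.1143
  upper = min{1, (1 − p₀)/p₁} = 0.512 / 0.551 ≈ 0.9292

0.114 ≤ PN ≤ 0.929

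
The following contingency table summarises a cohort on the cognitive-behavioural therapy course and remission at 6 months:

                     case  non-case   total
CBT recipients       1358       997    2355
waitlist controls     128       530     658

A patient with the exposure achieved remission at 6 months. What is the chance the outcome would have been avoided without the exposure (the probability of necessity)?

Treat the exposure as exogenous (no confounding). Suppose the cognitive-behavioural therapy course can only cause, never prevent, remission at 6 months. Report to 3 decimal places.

p₁ = P(outcome | exposed) = 1358/2355 = 0.57665
p₀ = P(outcome | unexposed) = 128/658 = 0.19453
Under exogeneity and monotonicity, PN = (p₁ − p₀)/p₁.
PN = (0.57665 − 0.19453) / 0.57665 ≈ 0.6627

PN ≈ 0.663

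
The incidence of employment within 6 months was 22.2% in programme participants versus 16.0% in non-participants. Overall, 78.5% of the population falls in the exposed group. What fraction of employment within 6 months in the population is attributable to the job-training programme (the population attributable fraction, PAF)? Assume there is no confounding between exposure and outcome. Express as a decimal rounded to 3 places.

p₁ = 0.222, p₀ = 0.16.
Overall risk P(Y=1) = π·p₁ + (1−π)·p₀ = 0.785×0.222 + 0.215×0.16 = 0.20867.
Under exogeneity, PAF = [P(Y=1) − p₀] / P(Y=1).
PAF = (0.20867 − 0.16) / 0.20867 ≈ 0.2332

PAF ≈ 0.233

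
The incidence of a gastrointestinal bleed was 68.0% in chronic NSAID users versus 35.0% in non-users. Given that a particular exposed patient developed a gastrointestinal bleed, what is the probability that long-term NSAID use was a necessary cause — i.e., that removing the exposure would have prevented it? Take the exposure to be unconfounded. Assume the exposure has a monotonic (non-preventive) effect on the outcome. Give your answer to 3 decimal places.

PN ≈ 0.485

p₁ = 0.68, p₀ = 0.35.
Under exogeneity and monotonicity, PN = (p₁ − p₀) / p₁.
PN = (0.68 − 0.35) / 0.68 = 0.33 / 0.68 ≈ 0.4853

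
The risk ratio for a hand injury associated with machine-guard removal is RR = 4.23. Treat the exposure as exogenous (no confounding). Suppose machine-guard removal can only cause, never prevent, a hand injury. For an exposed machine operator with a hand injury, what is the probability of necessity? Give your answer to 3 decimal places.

PN ≈ 0.764

Under exogeneity and monotonicity, PN = (RR − 1) / RR = 1 − 1/RR.
PN = (4.23 − 1) / 4.23 = 3.23 / 4.23 ≈ 0.7636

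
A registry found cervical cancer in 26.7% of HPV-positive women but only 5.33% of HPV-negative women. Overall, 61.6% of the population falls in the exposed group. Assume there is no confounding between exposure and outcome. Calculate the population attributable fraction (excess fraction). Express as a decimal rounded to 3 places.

PAF ≈ 0.712

p₁ = 0.267, p₀ = 0.0533.
Overall risk P(Y=1) = π·p₁ + (1−π)·p₀ = 0.616×0.267 + 0.384×0.0533 = 0.18494.
Under exogeneity, PAF = [P(Y=1) − p₀] / P(Y=1).
PAF = (0.18494 − 0.0533) / 0.18494 ≈ 0.7118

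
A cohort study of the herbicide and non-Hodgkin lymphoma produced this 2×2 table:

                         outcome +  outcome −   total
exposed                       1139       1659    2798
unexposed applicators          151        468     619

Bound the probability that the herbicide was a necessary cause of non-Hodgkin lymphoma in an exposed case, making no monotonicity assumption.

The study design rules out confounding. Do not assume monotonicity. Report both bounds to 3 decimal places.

0.401 ≤ PN ≤ 1.000

p₁ = P(outcome | exposed) = 1139/2798 = 0.40708
p₀ = P(outcome | unexposed) = 151/619 = 0.24394
Under exogeneity alone the bounds on PN are max{0,(p₁−p₀)/p₁} ≤ PN ≤ min{1,(1−p₀)/p₁}.
  lower = (p₁ − p₀)/p₁ = 0.16313 / 0.40708 ≈ 0.4007
  upper = min{1, (1 − p₀)/p₁} = 0.75606 / 0.40708 ≈ 1.8573 → capped at 1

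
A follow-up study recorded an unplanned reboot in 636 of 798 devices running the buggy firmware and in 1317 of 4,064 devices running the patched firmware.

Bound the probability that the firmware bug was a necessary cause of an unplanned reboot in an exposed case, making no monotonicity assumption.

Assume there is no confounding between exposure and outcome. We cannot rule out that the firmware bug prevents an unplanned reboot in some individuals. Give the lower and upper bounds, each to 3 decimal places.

0.593 ≤ PN ≤ 0.848

p₁ = P(outcome | exposed) = 636/798 = 0.79699
p₀ = P(outcome | unexposed) = 1317/4064 = 0.32406
Under exogeneity alone the bounds on PN are max{0,(p₁−p₀)/p₁} ≤ PN ≤ min{1,(1−p₀)/p₁}.
  lower = (p₁ − p₀)/p₁ = 0.47293 / 0.79699 ≈ 0.5934
  upper = min{1, (1 − p₀)/p₁} = 0.67594 / 0.79699 ≈ 0.8481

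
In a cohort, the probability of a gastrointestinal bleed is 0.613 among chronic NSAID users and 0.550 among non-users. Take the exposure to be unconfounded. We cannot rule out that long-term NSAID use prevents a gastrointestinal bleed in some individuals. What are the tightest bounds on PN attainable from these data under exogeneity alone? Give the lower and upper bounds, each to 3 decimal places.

Let p₁ = 0.613, p₀ = 0.55.
Under exogeneity alone the bounds on PN are max{0,(p₁−p₀)/p₁} ≤ PN ≤ min{1,(1−p₀)/p₁}.
  lower = (p₁ − p₀)/p₁ = 0.063 / 0.613 ≈ 0.1028
  upper = min{1, (1 − p₀)/p₁} = 0.45 / 0.613 ≈ 0.7341

0.103 ≤ PN ≤ 0.734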